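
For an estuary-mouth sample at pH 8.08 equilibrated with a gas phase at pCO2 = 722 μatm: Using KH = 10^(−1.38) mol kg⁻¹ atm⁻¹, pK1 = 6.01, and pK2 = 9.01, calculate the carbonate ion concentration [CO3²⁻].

[CO3²⁻] = 0.415 mmol/kg

[CO2*] = KH · pCO2 = 10^(−1.38) × 722×10^-6 = 3.010×10^-5 mol/kg
α₀ = 1/(1 + K1/[H⁺] + K1K2/[H⁺]²) = 1/(1 + 10^+2.07 + 10^+1.14) = 0.007559
DIC = [CO2*]/α₀ = 3.010×10^-5 / 0.007559 = 3.982 mmol/kg
[CO3²⁻] = α₂·DIC; α₂ = 0.1043, so [CO3²⁻] = 0.1043 × 3.982 = 0.415 mmol/kg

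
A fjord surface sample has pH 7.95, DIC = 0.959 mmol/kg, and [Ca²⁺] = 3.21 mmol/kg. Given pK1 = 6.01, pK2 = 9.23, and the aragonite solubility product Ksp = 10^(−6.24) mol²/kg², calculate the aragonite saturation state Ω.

Ω = 0.264

α₂ = 1 / (1 + [H⁺]/K2 + [H⁺]²/(K1K2)) = 1 / (1 + 10^+1.28 + 10^-0.66)
   = 1 / (1 + 19.055 + 0.21878) = 1/20.273 = 0.04933
[CO3²⁻] = α₂ × DIC = 0.04933 × 0.959 = 0.04730 mmol/kg
Ksp = 10^(−6.24) = 5.754×10^-7
Ω = [Ca²⁺][CO3²⁻]/Ksp = (3.21×10^-3)(4.730×10^-5) / 5.754×10^-7 = 0.264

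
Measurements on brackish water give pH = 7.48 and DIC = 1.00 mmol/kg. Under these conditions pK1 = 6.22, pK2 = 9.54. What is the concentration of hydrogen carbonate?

α₁ = 1 / (1 + [H⁺]/K1 + K2/[H⁺]) = 1 / (1 + 10^-1.26 + 10^-2.06)
   = 1 / (1 + 0.054954 + 0.0087096) = 1/1.0637 = 0.9401
[HCO3⁻] = α₁ × DIC = 0.9401 × 1.00 = 0.940 mmol/kg

[HCO3⁻] = 0.940 mmol/kg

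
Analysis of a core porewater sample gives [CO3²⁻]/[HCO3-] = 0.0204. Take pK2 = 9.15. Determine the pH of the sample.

pH = 7.46

From K2 = [H⁺][CO3²⁻]/[HCO3-]:  pH = pK2 + log₁₀([CO3²⁻]/[HCO3-])
log₁₀(0.0204) = -1.690
pH = 9.15 + (-1.690) = 7.46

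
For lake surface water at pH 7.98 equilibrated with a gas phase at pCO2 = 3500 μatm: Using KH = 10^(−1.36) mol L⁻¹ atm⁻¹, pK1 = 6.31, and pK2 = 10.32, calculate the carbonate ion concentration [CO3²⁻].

[CO2*] = KH · pCO2 = 10^(−1.36) × 3500×10^-6 = 1.528×10^-4 mol/L
α₀ = 1/(1 + K1/[H⁺] + K1K2/[H⁺]²) = 1/(1 + 10^+1.67 + 10^-0.67) = 0.02084
DIC = [CO2*]/α₀ = 1.528×10^-4 / 0.02084 = 7.332 mmol/L
[CO3²⁻] = α₂·DIC; α₂ = 0.004455, so [CO3²⁻] = 0.004455 × 7.332 = 0.0327 mmol/L

[CO3²⁻] = 0.0327 mmol/L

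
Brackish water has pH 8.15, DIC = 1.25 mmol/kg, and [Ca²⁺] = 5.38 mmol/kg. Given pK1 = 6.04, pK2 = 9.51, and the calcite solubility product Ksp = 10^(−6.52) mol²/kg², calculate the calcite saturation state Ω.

α₂ = 1 / (1 + [H⁺]/K2 + [H⁺]²/(K1K2)) = 1 / (1 + 10^+1.36 + 10^-0.75)
   = 1 / (1 + 22.909 + 0.17783) = 1/24.087 = 0.04152
[CO3²⁻] = α₂ × DIC = 0.04152 × 1.25 = 0.05190 mmol/kg
Ksp = 10^(−6.52) = 3.020×10^-7
Ω = [Ca²⁺][CO3²⁻]/Ksp = (5.38×10^-3)(5.190×10^-5) / 3.020×10^-7 = 0.925

Ω = 0.925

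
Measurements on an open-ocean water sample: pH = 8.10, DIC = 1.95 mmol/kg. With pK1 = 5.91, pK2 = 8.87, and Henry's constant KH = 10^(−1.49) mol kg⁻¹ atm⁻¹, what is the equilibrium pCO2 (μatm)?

α₀ = 1 / (1 + K1/[H⁺] + K1K2/[H⁺]²) = 1 / (1 + 10^+2.19 + 10^+1.42)
   = 1 / (1 + 154.88 + 26.303) = 1/182.18 = 0.005489
[CO2*] = α₀ × DIC = 0.005489 × 1.95 = 0.01070 mmol/kg = 10.70 μmol/kg
pCO2 = [CO2*]/KH = 1.070×10^-5 / 3.236×10^-2 = 331 μatm

pCO2 = 331 μatm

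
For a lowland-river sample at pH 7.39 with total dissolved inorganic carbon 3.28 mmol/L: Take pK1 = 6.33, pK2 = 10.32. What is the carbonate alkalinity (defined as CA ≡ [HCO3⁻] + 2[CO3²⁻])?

CA = [HCO3⁻] + 2[CO3²⁻] = (α₁ + 2α₂)·DIC
At pH 7.39: [H⁺]/K1 = 10^-1.06 = 0.087096, K2/[H⁺] = 10^-2.93 = 0.0011749
α₁ = 1/(1 + 0.087096 + 0.0011749) = 1/1.0883 = 0.9189; α₂ = α₁·K2/[H⁺] = 0.001080
α₁ + 2α₂ = 0.9210
CA = 0.9210 × 3.28 = 3.02 mmol/L

CA = 3.02 mmol/L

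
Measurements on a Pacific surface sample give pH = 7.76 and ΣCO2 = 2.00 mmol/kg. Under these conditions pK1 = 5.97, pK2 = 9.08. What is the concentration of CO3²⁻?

[CO3²⁻] = 0.0900 mmol/kg

α₂ = 1 / (1 + [H⁺]/K2 + [H⁺]²/(K1K2)) = 1 / (1 + 10^+1.32 + 10^-0.47)
   = 1 / (1 + 20.893 + 0.33884) = 1/22.232 = 0.04498
[CO3²⁻] = α₂ × DIC = 0.04498 × 2.00 = 0.0900 mmol/kg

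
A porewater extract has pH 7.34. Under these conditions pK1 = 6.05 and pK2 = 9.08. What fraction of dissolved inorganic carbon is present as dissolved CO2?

α₀ = 0.0480

α₀ = 1 / (1 + K1/[H⁺] + K1K2/[H⁺]²) = 1 / (1 + 10^+1.29 + 10^-0.45)
   = 1 / (1 + 19.498 + 0.35481) = 1/20.853 = 0.04795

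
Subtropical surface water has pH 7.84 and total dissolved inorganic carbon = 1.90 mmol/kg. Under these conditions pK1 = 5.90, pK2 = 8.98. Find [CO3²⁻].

α₂ = 1 / (1 + [H⁺]/K2 + [H⁺]²/(K1K2)) = 1 / (1 + 10^+1.14 + 10^-0.80)
   = 1 / (1 + 13.804 + 0.15849) = 1/14.962 = 0.06683
[CO3²⁻] = α₂ × DIC = 0.06683 × 1.90 = 0.127 mmol/kg

[CO3²⁻] = 0.127 mmol/kg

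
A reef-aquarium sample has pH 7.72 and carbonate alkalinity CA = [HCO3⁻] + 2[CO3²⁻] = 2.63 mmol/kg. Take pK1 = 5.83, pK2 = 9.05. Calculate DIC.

DIC = 2.55 mmol/kg

CA = [HCO3⁻] + 2[CO3²⁻] = (α₁ + 2α₂)·DIC
At pH 7.72: [H⁺]/K1 = 10^-1.89 = 0.012882, K2/[H⁺] = 10^-1.33 = 0.046774
α₁ = 1/(1 + 0.012882 + 0.046774) = 1/1.0597 = 0.9437; α₂ = α₁·K2/[H⁺] = 0.04414
α₁ + 2α₂ = 1.0320
DIC = CA / (α₁ + 2α₂) = 2.63 / 1.0320 = 2.55 mmol/kg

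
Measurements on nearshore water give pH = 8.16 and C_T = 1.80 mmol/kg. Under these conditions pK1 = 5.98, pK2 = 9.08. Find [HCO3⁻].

[HCO3⁻] = 1.60 mmol/kg

α₁ = 1 / (1 + [H⁺]/K1 + K2/[H⁺]) = 1 / (1 + 10^-2.18 + 10^-0.92)
   = 1 / (1 + 0.0066069 + 0.12023) = 1/1.1268 = 0.8874
[HCO3⁻] = α₁ × DIC = 0.8874 × 1.80 = 1.60 mmol/kg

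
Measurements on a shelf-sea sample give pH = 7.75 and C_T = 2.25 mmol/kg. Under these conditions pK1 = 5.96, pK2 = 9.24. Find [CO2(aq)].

α₀ = 1 / (1 + K1/[H⁺] + K1K2/[H⁺]²) = 1 / (1 + 10^+1.79 + 10^+0.30)
   = 1 / (1 + 61.660 + 1.9953) = 1/64.655 = 0.01547
[CO2*] = α₀ × DIC = 0.01547 × 2.25 = 0.0348 mmol/kg

[CO2*] = 0.0348 mmol/kg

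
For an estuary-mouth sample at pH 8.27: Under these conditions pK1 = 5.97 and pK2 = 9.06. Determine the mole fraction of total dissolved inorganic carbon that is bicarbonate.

α₁ = 1 / (1 + [H⁺]/K1 + K2/[H⁺]) = 1 / (1 + 10^-2.30 + 10^-0.79)
   = 1 / (1 + 0.0050119 + 0.16218) = 1/1.1672 = 0.8568

α₁ = 0.857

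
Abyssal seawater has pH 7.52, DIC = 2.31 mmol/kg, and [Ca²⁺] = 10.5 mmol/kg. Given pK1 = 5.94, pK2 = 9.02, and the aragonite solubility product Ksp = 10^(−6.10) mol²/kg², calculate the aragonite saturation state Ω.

Ω = 0.913

α₂ = 1 / (1 + [H⁺]/K2 + [H⁺]²/(K1K2)) = 1 / (1 + 10^+1.50 + 10^-0.08)
   = 1 / (1 + 31.623 + 0.83176) = 1/33.455 = 0.02989
[CO3²⁻] = α₂ × DIC = 0.02989 × 2.31 = 0.06905 mmol/kg
Ksp = 10^(−6.10) = 7.943×10^-7
Ω = [Ca²⁺][CO3²⁻]/Ksp = (10.5×10^-3)(6.905×10^-5) / 7.943×10^-7 = 0.913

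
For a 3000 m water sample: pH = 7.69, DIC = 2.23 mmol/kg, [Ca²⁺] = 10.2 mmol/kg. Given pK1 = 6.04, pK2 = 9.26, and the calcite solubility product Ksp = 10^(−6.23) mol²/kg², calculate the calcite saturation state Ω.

Ω = 0.991

α₂ = 1 / (1 + [H⁺]/K2 + [H⁺]²/(K1K2)) = 1 / (1 + 10^+1.57 + 10^-0.08)
   = 1 / (1 + 37.154 + 0.83176) = 1/38.985 = 0.02565
[CO3²⁻] = α₂ × DIC = 0.02565 × 2.23 = 0.05720 mmol/kg
Ksp = 10^(−6.23) = 5.888×10^-7
Ω = [Ca²⁺][CO3²⁻]/Ksp = (10.2×10^-3)(5.720×10^-5) / 5.888×10^-7 = 0.991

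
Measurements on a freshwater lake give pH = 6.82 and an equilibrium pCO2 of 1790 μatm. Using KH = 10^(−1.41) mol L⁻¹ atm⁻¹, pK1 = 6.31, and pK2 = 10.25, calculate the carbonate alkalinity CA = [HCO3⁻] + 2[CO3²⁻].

CA = 0.226 mmol/L

[CO2*] = KH · pCO2 = 10^(−1.41) × 1790×10^-6 = 6.964×10^-5 mol/L
α₀ = 1/(1 + K1/[H⁺] + K1K2/[H⁺]²) = 1/(1 + 10^+0.51 + 10^-2.92) = 0.2360
DIC = [CO2*]/α₀ = 6.964×10^-5 / 0.2360 = 0.2951 mmol/L
CA = (α₁ + 2α₂)·DIC = (0.7637 + 2×0.0002837) × 0.2951 = 0.226 mmol/L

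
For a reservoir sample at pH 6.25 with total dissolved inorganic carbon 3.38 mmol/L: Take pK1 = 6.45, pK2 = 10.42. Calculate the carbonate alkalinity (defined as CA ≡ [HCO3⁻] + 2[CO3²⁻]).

CA = [HCO3⁻] + 2[CO3²⁻] = (α₁ + 2α₂)·DIC
At pH 6.25: [H⁺]/K1 = 10^0.20 = 1.5849, K2/[H⁺] = 10^-4.17 = 6.7608×10^-5
α₁ = 1/(1 + 1.5849 + 6.7608×10^-5) = 1/2.5850 = 0.3869; α₂ = α₁·K2/[H⁺] = 2.615×10^-5
α₁ + 2α₂ = 0.3869
CA = 0.3869 × 3.38 = 1.31 mmol/L

CA = 1.31 mmol/L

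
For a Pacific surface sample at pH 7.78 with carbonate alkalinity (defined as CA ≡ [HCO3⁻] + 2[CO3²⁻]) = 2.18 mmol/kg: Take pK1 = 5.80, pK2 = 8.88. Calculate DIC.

CA = [HCO3⁻] + 2[CO3²⁻] = (α₁ + 2α₂)·DIC
At pH 7.78: [H⁺]/K1 = 10^-1.98 = 0.010471, K2/[H⁺] = 10^-1.10 = 0.079433
α₁ = 1/(1 + 0.010471 + 0.079433) = 1/1.0899 = 0.9175; α₂ = α₁·K2/[H⁺] = 0.07288
α₁ + 2α₂ = 1.0633
DIC = CA / (α₁ + 2α₂) = 2.18 / 1.0633 = 2.05 mmol/kg

DIC = 2.05 mmol/kg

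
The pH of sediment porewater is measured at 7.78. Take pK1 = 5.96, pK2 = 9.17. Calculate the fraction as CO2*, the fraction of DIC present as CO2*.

α₀ = 0.0143

α₀ = 1 / (1 + K1/[H⁺] + K1K2/[H⁺]²) = 1 / (1 + 10^+1.82 + 10^+0.43)
   = 1 / (1 + 66.069 + 2.6915) = 1/69.761 = 0.01433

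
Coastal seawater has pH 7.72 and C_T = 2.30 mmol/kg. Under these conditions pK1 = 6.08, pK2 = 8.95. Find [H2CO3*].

[CO2*] = 0.0487 mmol/kg

α₀ = 1 / (1 + K1/[H⁺] + K1K2/[H⁺]²) = 1 / (1 + 10^+1.64 + 10^+0.41)
   = 1 / (1 + 43.652 + 2.5704) = 1/47.222 = 0.02118
[CO2*] = α₀ × DIC = 0.02118 × 2.30 = 0.0487 mmol/kg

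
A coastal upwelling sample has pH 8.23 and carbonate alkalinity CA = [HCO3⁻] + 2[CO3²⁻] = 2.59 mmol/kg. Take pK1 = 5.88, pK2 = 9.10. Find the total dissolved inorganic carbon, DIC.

CA = [HCO3⁻] + 2[CO3²⁻] = (α₁ + 2α₂)·DIC
At pH 8.23: [H⁺]/K1 = 10^-2.35 = 0.0044668, K2/[H⁺] = 10^-0.87 = 0.13490
α₁ = 1/(1 + 0.0044668 + 0.13490) = 1/1.1394 = 0.8777; α₂ = α₁·K2/[H⁺] = 0.1184
α₁ + 2α₂ = 1.1145
DIC = CA / (α₁ + 2α₂) = 2.59 / 1.1145 = 2.32 mmol/kg

DIC = 2.32 mmol/kg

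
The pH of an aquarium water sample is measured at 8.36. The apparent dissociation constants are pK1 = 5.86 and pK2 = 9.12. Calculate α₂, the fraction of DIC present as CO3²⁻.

α₂ = 1 / (1 + [H⁺]/K2 + [H⁺]²/(K1K2)) = 1 / (1 + 10^+0.76 + 10^-1.74)
   = 1 / (1 + 5.7544 + 0.018197) = 1/6.7726 = 0.1477

α₂ = 0.148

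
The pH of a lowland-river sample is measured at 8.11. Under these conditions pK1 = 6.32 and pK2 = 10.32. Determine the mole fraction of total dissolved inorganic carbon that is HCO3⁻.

α₁ = 0.978

α₁ = 1 / (1 + [H⁺]/K1 + K2/[H⁺]) = 1 / (1 + 10^-1.79 + 10^-2.21)
   = 1 / (1 + 0.016218 + 0.0061660) = 1/1.0224 = 0.9781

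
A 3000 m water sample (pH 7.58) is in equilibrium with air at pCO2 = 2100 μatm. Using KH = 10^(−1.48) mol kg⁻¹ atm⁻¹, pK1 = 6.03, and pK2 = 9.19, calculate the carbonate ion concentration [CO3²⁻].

[CO2*] = KH · pCO2 = 10^(−1.48) × 2100×10^-6 = 6.954×10^-5 mol/kg
α₀ = 1/(1 + K1/[H⁺] + K1K2/[H⁺]²) = 1/(1 + 10^+1.55 + 10^-0.06) = 0.02677
DIC = [CO2*]/α₀ = 6.954×10^-5 / 0.02677 = 2.597 mmol/kg
[CO3²⁻] = α₂·DIC; α₂ = 0.02332, so [CO3²⁻] = 0.02332 × 2.597 = 0.0606 mmol/kg

[CO3²⁻] = 0.0606 mmol/kg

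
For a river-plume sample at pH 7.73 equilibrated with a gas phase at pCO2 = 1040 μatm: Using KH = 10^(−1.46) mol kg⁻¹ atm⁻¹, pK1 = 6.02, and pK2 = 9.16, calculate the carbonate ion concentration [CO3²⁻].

[CO3²⁻] = 0.0687 mmol/kg

[CO2*] = KH · pCO2 = 10^(−1.46) × 1040×10^-6 = 3.606×10^-5 mol/kg
α₀ = 1/(1 + K1/[H⁺] + K1K2/[H⁺]²) = 1/(1 + 10^+1.71 + 10^+0.28) = 0.01845
DIC = [CO2*]/α₀ = 3.606×10^-5 / 0.01845 = 1.954 mmol/kg
[CO3²⁻] = α₂·DIC; α₂ = 0.03516, so [CO3²⁻] = 0.03516 × 1.954 = 0.0687 mmol/kg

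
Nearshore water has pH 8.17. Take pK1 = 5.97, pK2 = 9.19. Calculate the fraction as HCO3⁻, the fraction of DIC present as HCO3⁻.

α₁ = 1 / (1 + [H⁺]/K1 + K2/[H⁺]) = 1 / (1 + 10^-2.20 + 10^-1.02)
   = 1 / (1 + 0.0063096 + 0.095499) = 1/1.1018 = 0.9076

α₁ = 0.908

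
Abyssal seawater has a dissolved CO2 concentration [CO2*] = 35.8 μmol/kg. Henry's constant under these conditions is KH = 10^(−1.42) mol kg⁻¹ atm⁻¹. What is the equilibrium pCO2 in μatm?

pCO2 = 942 μatm

KH = 10^(−1.42) = 3.802×10^-2 mol kg⁻¹ atm⁻¹
pCO2 = [CO2*]/KH = 35.8×10^-6 / 3.802×10^-2 = 9.42×10^-4 atm = 942 μatm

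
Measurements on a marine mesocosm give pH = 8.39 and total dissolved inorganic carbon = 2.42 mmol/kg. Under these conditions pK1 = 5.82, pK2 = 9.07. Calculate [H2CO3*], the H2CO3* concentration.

[CO2*] = 5.38 μmol/kg

α₀ = 1 / (1 + K1/[H⁺] + K1K2/[H⁺]²) = 1 / (1 + 10^+2.57 + 10^+1.89)
   = 1 / (1 + 371.54 + 77.625) = 1/450.16 = 0.002221
[CO2*] = α₀ × DIC = 0.002221 × 2.42 = 0.00538 mmol/kg = 5.38 μmol/kg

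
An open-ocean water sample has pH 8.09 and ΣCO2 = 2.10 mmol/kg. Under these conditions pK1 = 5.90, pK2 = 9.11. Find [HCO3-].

[HCO3⁻] = 1.91 mmol/kg

α₁ = 1 / (1 + [H⁺]/K1 + K2/[H⁺]) = 1 / (1 + 10^-2.19 + 10^-1.02)
   = 1 / (1 + 0.0064565 + 0.095499) = 1/1.1020 = 0.9075
[HCO3⁻] = α₁ × DIC = 0.9075 × 2.10 = 1.91 mmol/kg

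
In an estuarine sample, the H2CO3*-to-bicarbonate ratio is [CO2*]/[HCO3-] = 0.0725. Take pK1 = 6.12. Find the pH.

From K1 = [H⁺][HCO3-]/[CO2*]:  pH = pK1 − log₁₀([CO2*]/[HCO3-])
log₁₀(0.0725) = -1.140
pH = 6.12 − (-1.140) = 7.26

pH = 7.26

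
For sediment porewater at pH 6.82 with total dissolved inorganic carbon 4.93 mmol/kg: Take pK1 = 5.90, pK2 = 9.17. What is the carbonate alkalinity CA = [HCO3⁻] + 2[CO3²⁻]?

CA = [HCO3⁻] + 2[CO3²⁻] = (α₁ + 2α₂)·DIC
At pH 6.82: [H⁺]/K1 = 10^-0.92 = 0.12023, K2/[H⁺] = 10^-2.35 = 0.0044668
α₁ = 1/(1 + 0.12023 + 0.0044668) = 1/1.1247 = 0.8891; α₂ = α₁·K2/[H⁺] = 0.003972
α₁ + 2α₂ = 0.8971
CA = 0.8971 × 4.93 = 4.42 mmol/kg

CA = 4.42 mmol/kg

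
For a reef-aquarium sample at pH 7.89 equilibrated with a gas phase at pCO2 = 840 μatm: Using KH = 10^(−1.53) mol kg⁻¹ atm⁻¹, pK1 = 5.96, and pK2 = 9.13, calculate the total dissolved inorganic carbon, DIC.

[CO2*] = KH · pCO2 = 10^(−1.53) × 840×10^-6 = 2.479×10^-5 mol/kg
α₀ = 1/(1 + K1/[H⁺] + K1K2/[H⁺]²) = 1/(1 + 10^+1.93 + 10^+0.69) = 0.01099
DIC = [CO2*]/α₀ = 2.479×10^-5 / 0.01099 = 2.26 mmol/kg

DIC = 2.26 mmol/kg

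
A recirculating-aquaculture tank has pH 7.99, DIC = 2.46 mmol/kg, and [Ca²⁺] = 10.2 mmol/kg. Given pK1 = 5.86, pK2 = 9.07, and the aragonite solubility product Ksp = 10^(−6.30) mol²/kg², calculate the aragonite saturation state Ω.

Ω = 3.82

α₂ = 1 / (1 + [H⁺]/K2 + [H⁺]²/(K1K2)) = 1 / (1 + 10^+1.08 + 10^-1.05)
   = 1 / (1 + 12.023 + 0.089125) = 1/13.112 = 0.07627
[CO3²⁻] = α₂ × DIC = 0.07627 × 2.46 = 0.1876 mmol/kg
Ksp = 10^(−6.30) = 5.012×10^-7
Ω = [Ca²⁺][CO3²⁻]/Ksp = (10.2×10^-3)(1.876×10^-4) / 5.012×10^-7 = 3.82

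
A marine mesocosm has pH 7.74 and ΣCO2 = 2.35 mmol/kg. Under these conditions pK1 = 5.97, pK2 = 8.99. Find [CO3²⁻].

[CO3²⁻] = 0.123 mmol/kg

α₂ = 1 / (1 + [H⁺]/K2 + [H⁺]²/(K1K2)) = 1 / (1 + 10^+1.25 + 10^-0.52)
   = 1 / (1 + 17.783 + 0.30200) = 1/19.085 = 0.05240
[CO3²⁻] = α₂ × DIC = 0.05240 × 2.35 = 0.123 mmol/kg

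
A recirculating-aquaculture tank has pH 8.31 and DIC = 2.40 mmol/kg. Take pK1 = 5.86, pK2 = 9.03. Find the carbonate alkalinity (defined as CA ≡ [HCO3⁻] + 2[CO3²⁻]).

CA = [HCO3⁻] + 2[CO3²⁻] = (α₁ + 2α₂)·DIC
At pH 8.31: [H⁺]/K1 = 10^-2.45 = 0.0035481, K2/[H⁺] = 10^-0.72 = 0.19055
α₁ = 1/(1 + 0.0035481 + 0.19055) = 1/1.1941 = 0.8375; α₂ = α₁·K2/[H⁺] = 0.1596
α₁ + 2α₂ = 1.1566
CA = 1.1566 × 2.40 = 2.78 mmol/kg

CA = 2.78 mmol/kg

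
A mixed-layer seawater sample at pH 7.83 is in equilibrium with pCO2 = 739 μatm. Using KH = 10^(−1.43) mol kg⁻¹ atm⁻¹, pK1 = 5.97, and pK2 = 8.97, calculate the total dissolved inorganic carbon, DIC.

[CO2*] = KH · pCO2 = 10^(−1.43) × 739×10^-6 = 2.746×10^-5 mol/kg
α₀ = 1/(1 + K1/[H⁺] + K1K2/[H⁺]²) = 1/(1 + 10^+1.86 + 10^+0.72) = 0.01271
DIC = [CO2*]/α₀ = 2.746×10^-5 / 0.01271 = 2.16 mmol/kg

DIC = 2.16 mmol/kg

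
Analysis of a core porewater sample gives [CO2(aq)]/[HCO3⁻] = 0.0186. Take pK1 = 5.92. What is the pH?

From K1 = [H⁺][HCO3⁻]/[CO2(aq)]:  pH = pK1 − log₁₀([CO2(aq)]/[HCO3⁻])
log₁₀(0.0186) = -1.730
pH = 5.92 − (-1.730) = 7.65

pH = 7.65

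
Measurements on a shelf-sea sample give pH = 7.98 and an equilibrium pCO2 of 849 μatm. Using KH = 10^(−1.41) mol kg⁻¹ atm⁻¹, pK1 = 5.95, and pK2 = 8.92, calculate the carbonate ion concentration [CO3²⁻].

[CO3²⁻] = 0.406 mmol/kg

[CO2*] = KH · pCO2 = 10^(−1.41) × 849×10^-6 = 3.303×10^-5 mol/kg
α₀ = 1/(1 + K1/[H⁺] + K1K2/[H⁺]²) = 1/(1 + 10^+2.03 + 10^+1.09) = 0.008302
DIC = [CO2*]/α₀ = 3.303×10^-5 / 0.008302 = 3.979 mmol/kg
[CO3²⁻] = α₂·DIC; α₂ = 0.1021, so [CO3²⁻] = 0.1021 × 3.979 = 0.406 mmol/kg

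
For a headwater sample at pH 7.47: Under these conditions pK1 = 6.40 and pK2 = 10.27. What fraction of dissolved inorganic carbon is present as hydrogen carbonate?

α₁ = 0.920

α₁ = 1 / (1 + [H⁺]/K1 + K2/[H⁺]) = 1 / (1 + 10^-1.07 + 10^-2.80)
   = 1 / (1 + 0.085114 + 0.0015849) = 1/1.0867 = 0.9202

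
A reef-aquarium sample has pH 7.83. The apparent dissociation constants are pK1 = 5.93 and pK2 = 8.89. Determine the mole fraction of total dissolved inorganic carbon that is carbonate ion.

α₂ = 0.0792

α₂ = 1 / (1 + [H⁺]/K2 + [H⁺]²/(K1K2)) = 1 / (1 + 10^+1.06 + 10^-0.84)
   = 1 / (1 + 11.482 + 0.14454) = 1/12.626 = 0.07920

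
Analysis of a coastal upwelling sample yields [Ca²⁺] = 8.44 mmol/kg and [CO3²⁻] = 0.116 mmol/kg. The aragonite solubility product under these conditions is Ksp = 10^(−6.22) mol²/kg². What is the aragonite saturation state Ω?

Ω = 1.62

Ksp = 10^(−6.22) = 6.026×10^-7
Ω = [Ca²⁺][CO3²⁻]/Ksp = (8.44×10^-3)(0.116×10^-3) / 6.026×10^-7 = 1.62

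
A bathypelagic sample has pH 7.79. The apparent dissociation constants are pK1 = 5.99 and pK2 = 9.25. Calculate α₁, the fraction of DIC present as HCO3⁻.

α₁ = 0.952

α₁ = 1 / (1 + [H⁺]/K1 + K2/[H⁺]) = 1 / (1 + 10^-1.80 + 10^-1.46)
   = 1 / (1 + 0.015849 + 0.034674) = 1/1.0505 = 0.9519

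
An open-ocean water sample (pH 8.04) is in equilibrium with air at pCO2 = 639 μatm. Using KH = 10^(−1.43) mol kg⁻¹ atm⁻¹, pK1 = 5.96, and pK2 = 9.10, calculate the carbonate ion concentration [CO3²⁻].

[CO3²⁻] = 0.249 mmol/kg

[CO2*] = KH · pCO2 = 10^(−1.43) × 639×10^-6 = 2.374×10^-5 mol/kg
α₀ = 1/(1 + K1/[H⁺] + K1K2/[H⁺]²) = 1/(1 + 10^+2.08 + 10^+1.02) = 0.007593
DIC = [CO2*]/α₀ = 2.374×10^-5 / 0.007593 = 3.127 mmol/kg
[CO3²⁻] = α₂·DIC; α₂ = 0.07951, so [CO3²⁻] = 0.07951 × 3.127 = 0.249 mmol/kg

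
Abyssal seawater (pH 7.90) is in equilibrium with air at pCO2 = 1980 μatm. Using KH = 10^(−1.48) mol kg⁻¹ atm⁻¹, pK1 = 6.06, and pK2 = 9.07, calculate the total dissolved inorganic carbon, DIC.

[CO2*] = KH · pCO2 = 10^(−1.48) × 1980×10^-6 = 6.556×10^-5 mol/kg
α₀ = 1/(1 + K1/[H⁺] + K1K2/[H⁺]²) = 1/(1 + 10^+1.84 + 10^+0.67) = 0.01336
DIC = [CO2*]/α₀ = 6.556×10^-5 / 0.01336 = 4.91 mmol/kg

DIC = 4.91 mmol/kg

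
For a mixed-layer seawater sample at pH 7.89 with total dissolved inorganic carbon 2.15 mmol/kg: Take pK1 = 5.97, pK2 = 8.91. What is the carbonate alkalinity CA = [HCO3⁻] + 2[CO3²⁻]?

CA = 2.31 mmol/kg

CA = [HCO3⁻] + 2[CO3²⁻] = (α₁ + 2α₂)·DIC
At pH 7.89: [H⁺]/K1 = 10^-1.92 = 0.012023, K2/[H⁺] = 10^-1.02 = 0.095499
α₁ = 1/(1 + 0.012023 + 0.095499) = 1/1.1075 = 0.9029; α₂ = α₁·K2/[H⁺] = 0.08623
α₁ + 2α₂ = 1.0754
CA = 1.0754 × 2.15 = 2.31 mmol/kg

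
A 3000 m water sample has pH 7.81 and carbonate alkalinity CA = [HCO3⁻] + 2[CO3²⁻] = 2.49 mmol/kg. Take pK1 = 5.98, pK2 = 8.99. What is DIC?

DIC = 2.38 mmol/kg

CA = [HCO3⁻] + 2[CO3²⁻] = (α₁ + 2α₂)·DIC
At pH 7.81: [H⁺]/K1 = 10^-1.83 = 0.014791, K2/[H⁺] = 10^-1.18 = 0.066069
α₁ = 1/(1 + 0.014791 + 0.066069) = 1/1.0809 = 0.9252; α₂ = α₁·K2/[H⁺] = 0.06113
α₁ + 2α₂ = 1.0474
DIC = CA / (α₁ + 2α₂) = 2.49 / 1.0474 = 2.38 mmol/kg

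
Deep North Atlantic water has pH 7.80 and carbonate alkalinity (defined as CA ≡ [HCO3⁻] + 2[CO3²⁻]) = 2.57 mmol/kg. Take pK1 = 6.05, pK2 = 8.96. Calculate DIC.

DIC = 2.45 mmol/kg

CA = [HCO3⁻] + 2[CO3²⁻] = (α₁ + 2α₂)·DIC
At pH 7.80: [H⁺]/K1 = 10^-1.75 = 0.017783, K2/[H⁺] = 10^-1.16 = 0.069183
α₁ = 1/(1 + 0.017783 + 0.069183) = 1/1.0870 = 0.9200; α₂ = α₁·K2/[H⁺] = 0.06365
α₁ + 2α₂ = 1.0473
DIC = CA / (α₁ + 2α₂) = 2.57 / 1.0473 = 2.45 mmol/kg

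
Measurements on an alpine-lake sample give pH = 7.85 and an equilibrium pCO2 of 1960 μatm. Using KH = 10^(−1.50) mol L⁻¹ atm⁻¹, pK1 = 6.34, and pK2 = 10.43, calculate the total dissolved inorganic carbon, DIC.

[CO2*] = KH · pCO2 = 10^(−1.50) × 1960×10^-6 = 6.198×10^-5 mol/L
α₀ = 1/(1 + K1/[H⁺] + K1K2/[H⁺]²) = 1/(1 + 10^+1.51 + 10^-1.07) = 0.02990
DIC = [CO2*]/α₀ = 6.198×10^-5 / 0.02990 = 2.07 mmol/L

DIC = 2.07 mmol/L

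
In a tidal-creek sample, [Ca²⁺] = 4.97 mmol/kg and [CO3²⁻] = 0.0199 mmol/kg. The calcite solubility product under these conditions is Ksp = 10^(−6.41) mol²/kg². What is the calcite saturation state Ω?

Ksp = 10^(−6.41) = 3.890×10^-7
Ω = [Ca²⁺][CO3²⁻]/Ksp = (4.97×10^-3)(0.0199×10^-3) / 3.890×10^-7 = 0.254

Ω = 0.254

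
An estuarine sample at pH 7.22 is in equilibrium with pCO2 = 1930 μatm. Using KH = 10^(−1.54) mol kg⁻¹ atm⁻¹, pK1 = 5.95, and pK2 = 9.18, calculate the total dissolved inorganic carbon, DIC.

DIC = 1.10 mmol/kg

[CO2*] = KH · pCO2 = 10^(−1.54) × 1930×10^-6 = 5.566×10^-5 mol/kg
α₀ = 1/(1 + K1/[H⁺] + K1K2/[H⁺]²) = 1/(1 + 10^+1.27 + 10^-0.69) = 0.05044
DIC = [CO2*]/α₀ = 5.566×10^-5 / 0.05044 = 1.10 mmol/kg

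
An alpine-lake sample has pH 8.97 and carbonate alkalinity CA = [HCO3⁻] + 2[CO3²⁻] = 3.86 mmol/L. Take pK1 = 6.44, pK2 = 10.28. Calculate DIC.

CA = [HCO3⁻] + 2[CO3²⁻] = (α₁ + 2α₂)·DIC
At pH 8.97: [H⁺]/K1 = 10^-2.53 = 0.0029512, K2/[H⁺] = 10^-1.31 = 0.048978
α₁ = 1/(1 + 0.0029512 + 0.048978) = 1/1.0519 = 0.9506; α₂ = α₁·K2/[H⁺] = 0.04656
α₁ + 2α₂ = 1.0438
DIC = CA / (α₁ + 2α₂) = 3.86 / 1.0438 = 3.70 mmol/L

DIC = 3.70 mmol/L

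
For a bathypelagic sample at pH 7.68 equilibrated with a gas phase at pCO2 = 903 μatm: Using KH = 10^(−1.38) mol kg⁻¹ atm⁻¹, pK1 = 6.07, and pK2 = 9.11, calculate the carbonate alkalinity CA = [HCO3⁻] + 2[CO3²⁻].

CA = 1.65 mmol/kg

[CO2*] = KH · pCO2 = 10^(−1.38) × 903×10^-6 = 3.764×10^-5 mol/kg
α₀ = 1/(1 + K1/[H⁺] + K1K2/[H⁺]²) = 1/(1 + 10^+1.61 + 10^+0.18) = 0.02312
DIC = [CO2*]/α₀ = 3.764×10^-5 / 0.02312 = 1.628 mmol/kg
CA = (α₁ + 2α₂)·DIC = (0.9419 + 2×0.03499) × 1.628 = 1.65 mmol/kg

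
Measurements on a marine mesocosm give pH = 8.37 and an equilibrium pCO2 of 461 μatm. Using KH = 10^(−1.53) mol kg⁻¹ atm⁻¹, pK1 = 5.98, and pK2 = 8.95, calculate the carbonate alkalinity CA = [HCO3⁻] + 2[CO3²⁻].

CA = 5.10 mmol/kg

[CO2*] = KH · pCO2 = 10^(−1.53) × 461×10^-6 = 1.361×10^-5 mol/kg
α₀ = 1/(1 + K1/[H⁺] + K1K2/[H⁺]²) = 1/(1 + 10^+2.39 + 10^+1.81) = 0.003215
DIC = [CO2*]/α₀ = 1.361×10^-5 / 0.003215 = 4.232 mmol/kg
CA = (α₁ + 2α₂)·DIC = (0.7892 + 2×0.2076) × 4.232 = 5.10 mmol/kg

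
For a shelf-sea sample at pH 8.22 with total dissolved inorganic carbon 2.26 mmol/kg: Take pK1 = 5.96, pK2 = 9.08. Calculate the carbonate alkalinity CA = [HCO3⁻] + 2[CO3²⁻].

CA = [HCO3⁻] + 2[CO3²⁻] = (α₁ + 2α₂)·DIC
At pH 8.22: [H⁺]/K1 = 10^-2.26 = 0.0054954, K2/[H⁺] = 10^-0.86 = 0.13804
α₁ = 1/(1 + 0.0054954 + 0.13804) = 1/1.1435 = 0.8745; α₂ = α₁·K2/[H⁺] = 0.1207
α₁ + 2α₂ = 1.1159
CA = 1.1159 × 2.26 = 2.52 mmol/kg

CA = 2.52 mmol/kg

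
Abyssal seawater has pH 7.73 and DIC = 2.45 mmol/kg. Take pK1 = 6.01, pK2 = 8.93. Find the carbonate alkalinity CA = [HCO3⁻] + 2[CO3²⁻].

CA = [HCO3⁻] + 2[CO3²⁻] = (α₁ + 2α₂)·DIC
At pH 7.73: [H⁺]/K1 = 10^-1.72 = 0.019055, K2/[H⁺] = 10^-1.20 = 0.063096
α₁ = 1/(1 + 0.019055 + 0.063096) = 1/1.0822 = 0.9241; α₂ = α₁·K2/[H⁺] = 0.05831
α₁ + 2α₂ = 1.0407
CA = 1.0407 × 2.45 = 2.55 mmol/kg

CA = 2.55 mmol/kg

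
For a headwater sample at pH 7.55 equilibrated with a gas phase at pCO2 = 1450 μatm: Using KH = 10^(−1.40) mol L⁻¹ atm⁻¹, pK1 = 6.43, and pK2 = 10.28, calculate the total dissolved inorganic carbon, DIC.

[CO2*] = KH · pCO2 = 10^(−1.40) × 1450×10^-6 = 5.773×10^-5 mol/L
α₀ = 1/(1 + K1/[H⁺] + K1K2/[H⁺]²) = 1/(1 + 10^+1.12 + 10^-1.61) = 0.07039
DIC = [CO2*]/α₀ = 5.773×10^-5 / 0.07039 = 0.820 mmol/L

DIC = 0.820 mmol/L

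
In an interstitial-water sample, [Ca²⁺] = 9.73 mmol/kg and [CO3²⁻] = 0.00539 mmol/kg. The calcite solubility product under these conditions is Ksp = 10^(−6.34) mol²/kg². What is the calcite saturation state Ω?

Ω = 0.115

Ksp = 10^(−6.34) = 4.571×10^-7
Ω = [Ca²⁺][CO3²⁻]/Ksp = (9.73×10^-3)(0.00539×10^-3) / 4.571×10^-7 = 0.115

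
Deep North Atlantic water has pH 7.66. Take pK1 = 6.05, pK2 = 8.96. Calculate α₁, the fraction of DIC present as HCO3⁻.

α₁ = 1 / (1 + [H⁺]/K1 + K2/[H⁺]) = 1 / (1 + 10^-1.61 + 10^-1.30)
   = 1 / (1 + 0.024547 + 0.050119) = 1/1.0747 = 0.9305

α₁ = 0.931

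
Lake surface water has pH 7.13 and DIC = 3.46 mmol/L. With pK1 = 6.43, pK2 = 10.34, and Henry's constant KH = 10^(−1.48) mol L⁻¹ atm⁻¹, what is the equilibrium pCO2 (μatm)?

pCO2 = 1.74×10^4 μatm

α₀ = 1 / (1 + K1/[H⁺] + K1K2/[H⁺]²) = 1 / (1 + 10^+0.70 + 10^-2.51)
   = 1 / (1 + 5.0119 + 0.0030903) = 1/6.0150 = 0.1663
[CO2*] = α₀ × DIC = 0.1663 × 3.46 = 0.5752 mmol/L
pCO2 = [CO2*]/KH = 5.752×10^-4 / 3.311×10^-2 = 1.74×10^4 μatm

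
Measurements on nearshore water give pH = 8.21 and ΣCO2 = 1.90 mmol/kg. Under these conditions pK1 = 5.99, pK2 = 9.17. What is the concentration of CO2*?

[CO2*] = 10.3 μmol/kg

α₀ = 1 / (1 + K1/[H⁺] + K1K2/[H⁺]²) = 1 / (1 + 10^+2.22 + 10^+1.26)
   = 1 / (1 + 165.96 + 18.197) = 1/185.16 = 0.005401
[CO2*] = α₀ × DIC = 0.005401 × 1.90 = 0.0103 mmol/kg = 10.3 μmol/kg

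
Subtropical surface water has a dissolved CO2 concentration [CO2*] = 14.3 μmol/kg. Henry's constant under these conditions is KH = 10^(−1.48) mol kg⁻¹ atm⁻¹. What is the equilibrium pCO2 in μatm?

KH = 10^(−1.48) = 3.311×10^-2 mol kg⁻¹ atm⁻¹
pCO2 = [CO2*]/KH = 14.3×10^-6 / 3.311×10^-2 = 4.32×10^-4 atm = 432 μatm

pCO2 = 432 μatm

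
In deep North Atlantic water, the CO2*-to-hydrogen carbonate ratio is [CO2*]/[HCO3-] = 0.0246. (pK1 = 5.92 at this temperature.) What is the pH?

From K1 = [H⁺][HCO3-]/[CO2*]:  pH = pK1 − log₁₀([CO2*]/[HCO3-])
log₁₀(0.0246) = -1.609
pH = 5.92 − (-1.609) = 7.53

pH = 7.53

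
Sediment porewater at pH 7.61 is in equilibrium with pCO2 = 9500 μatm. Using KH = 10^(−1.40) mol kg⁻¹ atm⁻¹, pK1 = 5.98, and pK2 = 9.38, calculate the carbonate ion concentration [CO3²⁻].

[CO3²⁻] = 0.274 mmol/kg

[CO2*] = KH · pCO2 = 10^(−1.40) × 9500×10^-6 = 3.782×10^-4 mol/kg
α₀ = 1/(1 + K1/[H⁺] + K1K2/[H⁺]²) = 1/(1 + 10^+1.63 + 10^-0.14) = 0.02253
DIC = [CO2*]/α₀ = 3.782×10^-4 / 0.02253 = 16.79 mmol/kg
[CO3²⁻] = α₂·DIC; α₂ = 0.01632, so [CO3²⁻] = 0.01632 × 16.79 = 0.274 mmol/kg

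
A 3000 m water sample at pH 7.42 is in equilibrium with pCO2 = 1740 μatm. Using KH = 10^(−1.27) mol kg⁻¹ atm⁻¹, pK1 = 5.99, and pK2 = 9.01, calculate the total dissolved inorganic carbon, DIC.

[CO2*] = KH · pCO2 = 10^(−1.27) × 1740×10^-6 = 9.344×10^-5 mol/kg
α₀ = 1/(1 + K1/[H⁺] + K1K2/[H⁺]²) = 1/(1 + 10^+1.43 + 10^-0.16) = 0.03496
DIC = [CO2*]/α₀ = 9.344×10^-5 / 0.03496 = 2.67 mmol/kg

DIC = 2.67 mmol/kg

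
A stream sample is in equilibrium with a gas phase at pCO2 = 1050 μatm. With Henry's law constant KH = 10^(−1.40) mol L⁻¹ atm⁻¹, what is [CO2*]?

KH = 10^(−1.40) = 3.981×10^-2 mol L⁻¹ atm⁻¹
[CO2*] = KH · pCO2 = 3.981×10^-2 × 1050×10^-6 atm = 4.18×10^-5 mol/L

[CO2*] = 41.8 μmol/L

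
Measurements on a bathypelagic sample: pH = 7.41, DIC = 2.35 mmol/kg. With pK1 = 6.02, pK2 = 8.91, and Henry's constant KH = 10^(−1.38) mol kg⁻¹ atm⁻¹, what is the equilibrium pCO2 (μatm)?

pCO2 = 2140 μatm

α₀ = 1 / (1 + K1/[H⁺] + K1K2/[H⁺]²) = 1 / (1 + 10^+1.39 + 10^-0.11)
   = 1 / (1 + 24.547 + 0.77625) = 1/26.323 = 0.03799
[CO2*] = α₀ × DIC = 0.03799 × 2.35 = 0.08927 mmol/kg
pCO2 = [CO2*]/KH = 8.927×10^-5 / 4.169×10^-2 = 2140 μatm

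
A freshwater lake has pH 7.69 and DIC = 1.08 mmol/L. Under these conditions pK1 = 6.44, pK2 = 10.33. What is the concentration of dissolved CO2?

[CO2*] = 0.0574 mmol/L

α₀ = 1 / (1 + K1/[H⁺] + K1K2/[H⁺]²) = 1 / (1 + 10^+1.25 + 10^-1.39)
   = 1 / (1 + 17.783 + 0.040738) = 1/18.824 = 0.05312
[CO2*] = α₀ × DIC = 0.05312 × 1.08 = 0.0574 mmol/L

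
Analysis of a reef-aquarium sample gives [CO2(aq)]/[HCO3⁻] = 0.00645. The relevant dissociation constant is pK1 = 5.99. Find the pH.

From K1 = [H⁺][HCO3⁻]/[CO2(aq)]:  pH = pK1 − log₁₀([CO2(aq)]/[HCO3⁻])
log₁₀(0.00645) = -2.190
pH = 5.99 − (-2.190) = 8.18

pH = 8.18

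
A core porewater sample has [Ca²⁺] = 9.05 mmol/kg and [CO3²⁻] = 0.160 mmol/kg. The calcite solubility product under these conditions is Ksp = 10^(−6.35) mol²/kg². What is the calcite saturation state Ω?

Ksp = 10^(−6.35) = 4.467×10^-7
Ω = [Ca²⁺][CO3²⁻]/Ksp = (9.05×10^-3)(0.160×10^-3) / 4.467×10^-7 = 3.24

Ω = 3.24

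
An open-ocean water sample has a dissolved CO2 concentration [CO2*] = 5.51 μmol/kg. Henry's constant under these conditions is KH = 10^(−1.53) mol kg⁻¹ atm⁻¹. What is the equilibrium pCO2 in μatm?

pCO2 = 187 μatm

KH = 10^(−1.53) = 2.951×10^-2 mol kg⁻¹ atm⁻¹
pCO2 = [CO2*]/KH = 5.51×10^-6 / 2.951×10^-2 = 1.87×10^-4 atm = 187 μatm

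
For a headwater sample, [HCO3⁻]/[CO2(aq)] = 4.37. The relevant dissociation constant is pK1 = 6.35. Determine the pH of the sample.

pH = 6.99

From K1 = [H⁺][HCO3⁻]/[CO2(aq)]:  pH = pK1 + log₁₀([HCO3⁻]/[CO2(aq)])
log₁₀(4.37) = +0.640
pH = 6.35 + (+0.640) = 6.99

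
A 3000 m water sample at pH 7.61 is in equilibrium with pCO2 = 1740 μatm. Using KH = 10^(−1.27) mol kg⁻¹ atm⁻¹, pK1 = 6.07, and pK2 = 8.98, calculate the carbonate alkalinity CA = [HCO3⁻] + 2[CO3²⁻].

CA = 3.52 mmol/kg

[CO2*] = KH · pCO2 = 10^(−1.27) × 1740×10^-6 = 9.344×10^-5 mol/kg
α₀ = 1/(1 + K1/[H⁺] + K1K2/[H⁺]²) = 1/(1 + 10^+1.54 + 10^+0.17) = 0.02692
DIC = [CO2*]/α₀ = 9.344×10^-5 / 0.02692 = 3.472 mmol/kg
CA = (α₁ + 2α₂)·DIC = (0.9333 + 2×0.03981) × 3.472 = 3.52 mmol/kg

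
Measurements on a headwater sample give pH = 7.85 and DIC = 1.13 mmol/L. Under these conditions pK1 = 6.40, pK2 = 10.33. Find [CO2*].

[CO2*] = 0.0386 mmol/L

α₀ = 1 / (1 + K1/[H⁺] + K1K2/[H⁺]²) = 1 / (1 + 10^+1.45 + 10^-1.03)
   = 1 / (1 + 28.184 + 0.093325) = 1/29.277 = 0.03416
[CO2*] = α₀ × DIC = 0.03416 × 1.13 = 0.0386 mmol/L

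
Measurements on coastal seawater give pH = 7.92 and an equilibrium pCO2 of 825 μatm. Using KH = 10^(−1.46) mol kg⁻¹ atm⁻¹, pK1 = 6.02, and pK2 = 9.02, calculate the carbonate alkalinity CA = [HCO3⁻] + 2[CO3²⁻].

CA = 2.63 mmol/kg

[CO2*] = KH · pCO2 = 10^(−1.46) × 825×10^-6 = 2.861×10^-5 mol/kg
α₀ = 1/(1 + K1/[H⁺] + K1K2/[H⁺]²) = 1/(1 + 10^+1.90 + 10^+0.80) = 0.01153
DIC = [CO2*]/α₀ = 2.861×10^-5 / 0.01153 = 2.481 mmol/kg
CA = (α₁ + 2α₂)·DIC = (0.9157 + 2×0.07274) × 2.481 = 2.63 mmol/kg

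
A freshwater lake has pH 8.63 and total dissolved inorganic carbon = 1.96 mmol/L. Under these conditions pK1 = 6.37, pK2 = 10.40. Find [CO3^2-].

α₂ = 1 / (1 + [H⁺]/K2 + [H⁺]²/(K1K2)) = 1 / (1 + 10^+1.77 + 10^-0.49)
   = 1 / (1 + 58.884 + 0.32359) = 1/60.208 = 0.01661
[CO3²⁻] = α₂ × DIC = 0.01661 × 1.96 = 0.0326 mmol/L

[CO3²⁻] = 0.0326 mmol/L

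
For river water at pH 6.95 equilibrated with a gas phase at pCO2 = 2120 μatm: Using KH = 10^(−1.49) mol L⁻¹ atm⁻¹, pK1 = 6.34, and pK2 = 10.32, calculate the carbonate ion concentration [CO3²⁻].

[CO3²⁻] = 0.119 μmol/L

[CO2*] = KH · pCO2 = 10^(−1.49) × 2120×10^-6 = 6.860×10^-5 mol/L
α₀ = 1/(1 + K1/[H⁺] + K1K2/[H⁺]²) = 1/(1 + 10^+0.61 + 10^-2.76) = 0.1970
DIC = [CO2*]/α₀ = 6.860×10^-5 / 0.1970 = 0.3482 mmol/L
[CO3²⁻] = α₂·DIC; α₂ = 0.0003424, so [CO3²⁻] = 0.0003424 × 0.3482 = 0.000119 mmol/L = 0.119 μmol/L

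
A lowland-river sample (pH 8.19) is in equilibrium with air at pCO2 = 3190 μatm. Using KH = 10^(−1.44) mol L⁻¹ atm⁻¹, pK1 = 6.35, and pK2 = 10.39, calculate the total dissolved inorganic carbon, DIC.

[CO2*] = KH · pCO2 = 10^(−1.44) × 3190×10^-6 = 1.158×10^-4 mol/L
α₀ = 1/(1 + K1/[H⁺] + K1K2/[H⁺]²) = 1/(1 + 10^+1.84 + 10^-0.36) = 0.01416
DIC = [CO2*]/α₀ = 1.158×10^-4 / 0.01416 = 8.18 mmol/L

DIC = 8.18 mmol/L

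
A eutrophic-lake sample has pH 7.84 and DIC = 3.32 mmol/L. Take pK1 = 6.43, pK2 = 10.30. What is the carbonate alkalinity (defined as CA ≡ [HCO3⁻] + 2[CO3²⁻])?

CA = [HCO3⁻] + 2[CO3²⁻] = (α₁ + 2α₂)·DIC
At pH 7.84: [H⁺]/K1 = 10^-1.41 = 0.038905, K2/[H⁺] = 10^-2.46 = 0.0034674
α₁ = 1/(1 + 0.038905 + 0.0034674) = 1/1.0424 = 0.9594; α₂ = α₁·K2/[H⁺] = 0.003326
α₁ + 2α₂ = 0.9660
CA = 0.9660 × 3.32 = 3.21 mmol/L

CA = 3.21 mmol/L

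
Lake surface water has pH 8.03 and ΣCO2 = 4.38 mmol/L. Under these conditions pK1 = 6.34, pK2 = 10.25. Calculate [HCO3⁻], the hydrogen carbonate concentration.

α₁ = 1 / (1 + [H⁺]/K1 + K2/[H⁺]) = 1 / (1 + 10^-1.69 + 10^-2.22)
   = 1 / (1 + 0.020417 + 0.0060256) = 1/1.0264 = 0.9742
[HCO3⁻] = α₁ × DIC = 0.9742 × 4.38 = 4.27 mmol/L

[HCO3⁻] = 4.27 mmol/L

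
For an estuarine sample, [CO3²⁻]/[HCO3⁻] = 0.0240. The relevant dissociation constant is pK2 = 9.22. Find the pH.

pH = 7.60

From K2 = [H⁺][CO3²⁻]/[HCO3⁻]:  pH = pK2 + log₁₀([CO3²⁻]/[HCO3⁻])
log₁₀(0.0240) = -1.620
pH = 9.22 + (-1.620) = 7.60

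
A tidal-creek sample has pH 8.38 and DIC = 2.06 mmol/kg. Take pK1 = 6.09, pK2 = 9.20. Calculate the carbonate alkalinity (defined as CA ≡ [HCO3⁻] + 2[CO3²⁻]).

CA = 2.32 mmol/kg

CA = [HCO3⁻] + 2[CO3²⁻] = (α₁ + 2α₂)·DIC
At pH 8.38: [H⁺]/K1 = 10^-2.29 = 0.0051286, K2/[H⁺] = 10^-0.82 = 0.15136
α₁ = 1/(1 + 0.0051286 + 0.15136) = 1/1.1565 = 0.8647; α₂ = α₁·K2/[H⁺] = 0.1309
α₁ + 2α₂ = 1.1264
CA = 1.1264 × 2.06 = 2.32 mmol/kg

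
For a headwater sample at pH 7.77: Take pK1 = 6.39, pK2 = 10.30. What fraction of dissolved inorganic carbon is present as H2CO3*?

α₀ = 0.0399

α₀ = 1 / (1 + K1/[H⁺] + K1K2/[H⁺]²) = 1 / (1 + 10^+1.38 + 10^-1.15)
   = 1 / (1 + 23.988 + 0.070795) = 1/25.059 = 0.03991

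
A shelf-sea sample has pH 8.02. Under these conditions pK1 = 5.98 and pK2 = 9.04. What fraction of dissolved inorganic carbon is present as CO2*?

α₀ = 0.00826

α₀ = 1 / (1 + K1/[H⁺] + K1K2/[H⁺]²) = 1 / (1 + 10^+2.04 + 10^+1.02)
   = 1 / (1 + 109.65 + 10.471) = 1/121.12 = 0.008256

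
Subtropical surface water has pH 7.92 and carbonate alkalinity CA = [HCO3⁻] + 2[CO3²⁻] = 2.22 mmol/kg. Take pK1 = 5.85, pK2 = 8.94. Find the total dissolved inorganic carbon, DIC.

DIC = 2.06 mmol/kg

CA = [HCO3⁻] + 2[CO3²⁻] = (α₁ + 2α₂)·DIC
At pH 7.92: [H⁺]/K1 = 10^-2.07 = 0.0085114, K2/[H⁺] = 10^-1.02 = 0.095499
α₁ = 1/(1 + 0.0085114 + 0.095499) = 1/1.1040 = 0.9058; α₂ = α₁·K2/[H⁺] = 0.08650
α₁ + 2α₂ = 1.0788
DIC = CA / (α₁ + 2α₂) = 2.22 / 1.0788 = 2.06 mmol/kg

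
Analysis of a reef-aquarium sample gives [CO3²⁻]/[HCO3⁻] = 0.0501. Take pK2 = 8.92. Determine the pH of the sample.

From K2 = [H⁺][CO3²⁻]/[HCO3⁻]:  pH = pK2 + log₁₀([CO3²⁻]/[HCO3⁻])
log₁₀(0.0501) = -1.300
pH = 8.92 + (-1.300) = 7.62

pH = 7.62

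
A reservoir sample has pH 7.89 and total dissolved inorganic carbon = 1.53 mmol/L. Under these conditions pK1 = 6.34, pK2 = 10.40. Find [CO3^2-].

α₂ = 1 / (1 + [H⁺]/K2 + [H⁺]²/(K1K2)) = 1 / (1 + 10^+2.51 + 10^+0.96)
   = 1 / (1 + 323.59 + 9.1201) = 1/333.71 = 0.002997
[CO3²⁻] = α₂ × DIC = 0.002997 × 1.53 = 0.00458 mmol/L = 4.58 μmol/L

[CO3²⁻] = 4.58 μmol/L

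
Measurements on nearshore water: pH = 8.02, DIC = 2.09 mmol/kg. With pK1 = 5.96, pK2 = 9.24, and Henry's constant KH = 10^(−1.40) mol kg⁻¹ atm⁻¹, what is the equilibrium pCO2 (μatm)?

pCO2 = 428 μatm

α₀ = 1 / (1 + K1/[H⁺] + K1K2/[H⁺]²) = 1 / (1 + 10^+2.06 + 10^+0.84)
   = 1 / (1 + 114.82 + 6.9183) = 1/122.73 = 0.008148
[CO2*] = α₀ × DIC = 0.008148 × 2.09 = 0.01703 mmol/kg = 17.03 μmol/kg
pCO2 = [CO2*]/KH = 1.703×10^-5 / 3.981×10^-2 = 428 μatm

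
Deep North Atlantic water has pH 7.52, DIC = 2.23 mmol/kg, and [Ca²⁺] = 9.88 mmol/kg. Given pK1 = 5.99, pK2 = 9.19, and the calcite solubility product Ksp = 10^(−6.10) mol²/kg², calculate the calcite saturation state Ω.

α₂ = 1 / (1 + [H⁺]/K2 + [H⁺]²/(K1K2)) = 1 / (1 + 10^+1.67 + 10^+0.14)
   = 1 / (1 + 46.774 + 1.3804) = 1/49.154 = 0.02034
[CO3²⁻] = α₂ × DIC = 0.02034 × 2.23 = 0.04537 mmol/kg
Ksp = 10^(−6.10) = 7.943×10^-7
Ω = [Ca²⁺][CO3²⁻]/Ksp = (9.88×10^-3)(4.537×10^-5) / 7.943×10^-7 = 0.564

Ω = 0.564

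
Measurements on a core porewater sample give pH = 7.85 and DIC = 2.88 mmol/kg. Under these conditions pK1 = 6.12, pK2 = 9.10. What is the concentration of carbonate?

α₂ = 1 / (1 + [H⁺]/K2 + [H⁺]²/(K1K2)) = 1 / (1 + 10^+1.25 + 10^-0.48)
   = 1 / (1 + 17.783 + 0.33113) = 1/19.114 = 0.05232
[CO3²⁻] = α₂ × DIC = 0.05232 × 2.88 = 0.151 mmol/kg

[CO3²⁻] = 0.151 mmol/kg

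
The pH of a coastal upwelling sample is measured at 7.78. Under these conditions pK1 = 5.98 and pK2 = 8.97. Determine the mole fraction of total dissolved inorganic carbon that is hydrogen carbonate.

α₁ = 1 / (1 + [H⁺]/K1 + K2/[H⁺]) = 1 / (1 + 10^-1.80 + 10^-1.19)
   = 1 / (1 + 0.015849 + 0.064565) = 1/1.0804 = 0.9256

α₁ = 0.926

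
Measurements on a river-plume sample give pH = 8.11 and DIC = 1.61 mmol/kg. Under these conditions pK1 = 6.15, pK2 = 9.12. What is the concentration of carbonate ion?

[CO3²⁻] = 0.142 mmol/kg

α₂ = 1 / (1 + [H⁺]/K2 + [H⁺]²/(K1K2)) = 1 / (1 + 10^+1.01 + 10^-0.95)
   = 1 / (1 + 10.233 + 0.11220) = 1/11.345 = 0.08814
[CO3²⁻] = α₂ × DIC = 0.08814 × 1.61 = 0.142 mmol/kg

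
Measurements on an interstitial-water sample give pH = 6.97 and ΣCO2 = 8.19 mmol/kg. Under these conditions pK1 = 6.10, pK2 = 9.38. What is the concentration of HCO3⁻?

α₁ = 1 / (1 + [H⁺]/K1 + K2/[H⁺]) = 1 / (1 + 10^-0.87 + 10^-2.41)
   = 1 / (1 + 0.13490 + 0.0038905) = 1/1.1388 = 0.8781
[HCO3⁻] = α₁ × DIC = 0.8781 × 8.19 = 7.19 mmol/kg

[HCO3⁻] = 7.19 mmol/kg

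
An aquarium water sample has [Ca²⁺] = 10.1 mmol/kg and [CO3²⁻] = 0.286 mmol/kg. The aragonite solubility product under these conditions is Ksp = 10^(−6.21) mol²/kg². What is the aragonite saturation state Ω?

Ksp = 10^(−6.21) = 6.166×10^-7
Ω = [Ca²⁺][CO3²⁻]/Ksp = (10.1×10^-3)(0.286×10^-3) / 6.166×10^-7 = 4.68

Ω = 4.68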